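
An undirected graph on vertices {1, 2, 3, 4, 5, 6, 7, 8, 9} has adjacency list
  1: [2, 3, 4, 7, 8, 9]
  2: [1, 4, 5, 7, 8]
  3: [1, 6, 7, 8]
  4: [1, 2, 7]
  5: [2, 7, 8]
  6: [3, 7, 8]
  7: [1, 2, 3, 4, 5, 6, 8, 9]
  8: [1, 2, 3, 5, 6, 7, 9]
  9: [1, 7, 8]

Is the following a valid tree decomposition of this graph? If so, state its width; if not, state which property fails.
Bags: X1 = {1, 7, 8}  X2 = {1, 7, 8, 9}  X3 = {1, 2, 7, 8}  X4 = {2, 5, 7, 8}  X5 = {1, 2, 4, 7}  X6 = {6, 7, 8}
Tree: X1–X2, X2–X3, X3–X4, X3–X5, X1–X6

A tree decomposition must satisfy three properties: every vertex lies in some bag; for every edge, both endpoints lie together in some bag; and for every vertex, the bags containing it form a connected subtree. Here vertex 3 appears in no bag, so the decomposition is invalid.

No — vertex 3 appears in no bag.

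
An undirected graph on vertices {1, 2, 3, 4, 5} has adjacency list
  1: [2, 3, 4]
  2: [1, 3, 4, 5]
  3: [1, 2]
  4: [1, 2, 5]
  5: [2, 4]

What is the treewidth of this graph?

A width-2 tree decomposition is:
Bags: B1 = {1, 2, 4}  B2 = {2, 4, 5}  B3 = {1, 2, 3}
Tree: B1–B2, B1–B3
The largest bag has 3 vertices, giving width 2; this decomposition certifies tw(G) ≤ 2. Conversely, {1, 2, 3} is a clique of size 3, and the vertices of any clique must share a bag in every tree decomposition; so some bag has ≥ 3 vertices and tw(G) ≥ 2. Combining the bounds, tw(G) = 2.

2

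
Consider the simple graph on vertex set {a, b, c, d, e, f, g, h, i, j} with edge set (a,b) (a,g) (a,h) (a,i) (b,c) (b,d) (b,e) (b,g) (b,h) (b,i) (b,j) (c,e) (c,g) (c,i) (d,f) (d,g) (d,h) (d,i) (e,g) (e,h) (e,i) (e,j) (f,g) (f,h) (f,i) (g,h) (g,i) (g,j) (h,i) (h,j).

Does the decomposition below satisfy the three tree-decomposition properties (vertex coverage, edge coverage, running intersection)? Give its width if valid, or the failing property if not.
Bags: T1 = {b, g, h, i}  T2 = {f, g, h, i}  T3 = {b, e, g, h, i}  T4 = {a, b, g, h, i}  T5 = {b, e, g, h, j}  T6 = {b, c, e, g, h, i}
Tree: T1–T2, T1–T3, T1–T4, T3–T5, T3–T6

A tree decomposition must satisfy three properties: every vertex lies in some bag; for every edge, both endpoints lie together in some bag; and for every vertex, the bags containing it form a connected subtree. Here vertex d appears in no bag, so the decomposition is invalid.

No — vertex d appears in no bag.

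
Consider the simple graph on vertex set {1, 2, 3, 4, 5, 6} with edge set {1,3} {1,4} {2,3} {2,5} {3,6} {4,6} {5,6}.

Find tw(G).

2

A width-2 tree decomposition is:
Bags: B1 = {1, 3, 4}  B2 = {3, 4, 6}  B3 = {2, 3, 6}  B4 = {2, 5, 6}
Tree: B1–B2, B2–B3, B3–B4
Each bag holds 3 vertices, so the decomposition has width 2, which upper-bounds the treewidth. Since 1–4–6–3–1 is a cycle in G, G is not acyclic. Forests are exactly the graphs of treewidth ≤ 1, so tw(G) ≥ 2. The upper and lower bounds meet at 2, so that is the treewidth.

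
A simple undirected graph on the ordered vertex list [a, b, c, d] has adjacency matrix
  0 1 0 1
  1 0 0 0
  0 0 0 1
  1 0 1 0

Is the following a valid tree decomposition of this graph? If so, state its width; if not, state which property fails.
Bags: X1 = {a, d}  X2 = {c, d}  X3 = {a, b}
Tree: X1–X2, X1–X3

Yes; width 1.

Checking the three conditions: (i) the bags cover all of {a, b, c, d}; (ii) for each edge, some bag contains both endpoints; (iii) the bags containing any fixed vertex form a subtree. All hold, so the decomposition is valid with width 2 − 1 = 1.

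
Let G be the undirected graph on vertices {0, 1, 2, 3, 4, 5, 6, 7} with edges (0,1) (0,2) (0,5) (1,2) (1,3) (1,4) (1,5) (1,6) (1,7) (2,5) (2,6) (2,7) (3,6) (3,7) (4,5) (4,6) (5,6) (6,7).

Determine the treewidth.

A width-3 tree decomposition is:
Bags: B1 = {1, 2, 6, 7}  B2 = {1, 2, 5, 6}  B3 = {0, 1, 2, 5}  B4 = {1, 4, 5, 6}  B5 = {1, 3, 6, 7}
Tree: B1–B2, B2–B3, B2–B4, B1–B5
Each bag holds 4 vertices, so the decomposition has width 3, which upper-bounds the treewidth. For the lower bound, the 4 vertices {0, 1, 2, 5} are pairwise adjacent, and any tree decomposition puts a clique entirely inside one bag — forcing width ≥ 3. Therefore the treewidth is 3.

3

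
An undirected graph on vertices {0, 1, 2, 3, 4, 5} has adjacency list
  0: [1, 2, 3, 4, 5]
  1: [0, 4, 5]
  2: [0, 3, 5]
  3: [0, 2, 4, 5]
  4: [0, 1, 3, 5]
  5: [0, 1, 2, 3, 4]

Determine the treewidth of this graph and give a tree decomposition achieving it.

Treewidth 3.
One optimal decomposition is:
Bags: B1 = {0, 1, 4, 5}  B2 = {0, 3, 4, 5}  B3 = {0, 2, 3, 5}
Tree: B1–B2, B2–B3

Every bag has size at most 4, so the width is 4 − 1 = 3 and tw(G) ≤ 3. For the lower bound, the 4 vertices {0, 1, 4, 5} are pairwise adjacent, and any tree decomposition puts a clique entirely inside one bag — forcing width ≥ 3. Therefore the treewidth is 3.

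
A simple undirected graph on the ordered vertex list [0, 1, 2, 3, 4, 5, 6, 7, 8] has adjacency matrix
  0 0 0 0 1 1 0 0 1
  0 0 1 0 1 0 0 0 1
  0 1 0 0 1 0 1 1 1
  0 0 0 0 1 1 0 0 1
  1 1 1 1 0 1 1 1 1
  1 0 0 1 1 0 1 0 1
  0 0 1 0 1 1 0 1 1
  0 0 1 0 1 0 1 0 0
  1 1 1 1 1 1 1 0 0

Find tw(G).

A width-3 tree decomposition is:
Bags: B1 = {0, 4, 5, 8}  B2 = {4, 5, 6, 8}  B3 = {3, 4, 5, 8}  B4 = {2, 4, 6, 8}  B5 = {2, 4, 6, 7}  B6 = {1, 2, 4, 8}
Tree: B1–B2, B2–B3, B2–B4, B4–B5, B4–B6
Every bag has size at most 4, so the width is 4 − 1 = 3 and tw(G) ≤ 3. Conversely, {1, 2, 4, 8} is a clique of size 4, and the vertices of any clique must share a bag in every tree decomposition; so some bag has ≥ 4 vertices and tw(G) ≥ 3. Combining the bounds, tw(G) = 3.

3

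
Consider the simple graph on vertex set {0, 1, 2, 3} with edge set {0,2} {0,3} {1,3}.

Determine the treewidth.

1

A width-1 tree decomposition is:
Bags: B1 = {0, 3}  B2 = {0, 2}  B3 = {1, 3}
Tree: B1–B2, B1–B3
The largest bag has 2 vertices, giving width 1; this decomposition certifies tw(G) ≤ 1. Since G has at least one edge (e.g. 0–3), it is not an edgeless graph, so tw(G) ≥ 1. Combining the bounds, tw(G) = 1.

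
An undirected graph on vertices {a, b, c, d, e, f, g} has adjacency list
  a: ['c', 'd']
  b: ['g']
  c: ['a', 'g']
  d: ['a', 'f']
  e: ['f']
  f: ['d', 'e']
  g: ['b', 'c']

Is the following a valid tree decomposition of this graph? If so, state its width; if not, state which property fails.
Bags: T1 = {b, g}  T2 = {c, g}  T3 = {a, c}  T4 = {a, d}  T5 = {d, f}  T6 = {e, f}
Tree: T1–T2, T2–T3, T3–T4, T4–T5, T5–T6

Yes; width 1.

Every vertex of G appears in some bag (union = {a, b, c, d, e, f, g}); every edge is covered by a bag; and for each vertex v the set of bags containing v is connected in the bag tree. The decomposition is therefore valid. The largest bag has 2 vertices, so the width is 1.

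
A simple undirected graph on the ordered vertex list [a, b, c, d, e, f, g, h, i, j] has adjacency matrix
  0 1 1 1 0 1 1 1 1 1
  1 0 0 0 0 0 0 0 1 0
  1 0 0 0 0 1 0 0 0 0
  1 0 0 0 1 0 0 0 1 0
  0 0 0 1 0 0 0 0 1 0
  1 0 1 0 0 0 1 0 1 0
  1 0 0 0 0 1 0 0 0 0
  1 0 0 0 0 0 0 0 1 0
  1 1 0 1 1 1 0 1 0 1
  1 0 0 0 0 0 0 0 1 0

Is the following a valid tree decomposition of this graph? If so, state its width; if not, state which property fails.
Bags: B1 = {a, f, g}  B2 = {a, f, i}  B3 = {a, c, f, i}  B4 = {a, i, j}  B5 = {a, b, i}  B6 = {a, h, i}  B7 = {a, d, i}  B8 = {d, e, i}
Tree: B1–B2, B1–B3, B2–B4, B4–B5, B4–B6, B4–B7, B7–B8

A tree decomposition must satisfy three properties: every vertex lies in some bag; for every edge, both endpoints lie together in some bag; and for every vertex, the bags containing it form a connected subtree. Here bags containing vertex i are not connected in the tree, so the decomposition is invalid.

No — bags containing vertex i are not connected in the tree.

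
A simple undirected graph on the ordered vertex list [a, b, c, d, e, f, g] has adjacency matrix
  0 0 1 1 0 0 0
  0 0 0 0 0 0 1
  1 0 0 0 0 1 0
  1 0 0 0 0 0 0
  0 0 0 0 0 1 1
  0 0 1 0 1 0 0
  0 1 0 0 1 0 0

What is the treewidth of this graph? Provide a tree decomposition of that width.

Treewidth 1.
One optimal decomposition is:
Bags: B1 = {a, d}  B2 = {a, c}  B3 = {c, f}  B4 = {e, f}  B5 = {e, g}  B6 = {b, g}
Tree: B1–B2, B2–B3, B3–B4, B4–B5, B5–B6

The largest bag has 2 vertices, giving width 1; this decomposition certifies tw(G) ≤ 1. Since G has at least one edge (e.g. d–a), it is not an edgeless graph, so tw(G) ≥ 1. Combining the bounds, tw(G) = 1.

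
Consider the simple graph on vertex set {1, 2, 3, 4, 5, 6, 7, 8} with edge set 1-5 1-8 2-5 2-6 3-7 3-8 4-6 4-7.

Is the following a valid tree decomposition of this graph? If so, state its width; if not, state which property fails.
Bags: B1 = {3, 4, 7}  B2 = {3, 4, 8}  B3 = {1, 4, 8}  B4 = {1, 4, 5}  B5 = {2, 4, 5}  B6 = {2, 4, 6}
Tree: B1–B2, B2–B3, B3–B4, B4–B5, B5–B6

Yes; width 2.

Vertex coverage: the bags together contain {1, 2, 3, 4, 5, 6, 7, 8}, the full vertex set. Edge coverage: each edge of G has both endpoints in at least one bag. Running intersection: for every vertex, the bags containing it form a connected subtree. All three properties hold, so this is a valid tree decomposition of width max|bag| − 1 = 2, and hence tw(G) ≤ 2.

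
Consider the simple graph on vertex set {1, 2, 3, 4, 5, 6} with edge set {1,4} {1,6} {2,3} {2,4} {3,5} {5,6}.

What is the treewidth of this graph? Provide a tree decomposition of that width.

Each bag holds 3 vertices, so the decomposition has width 2, which upper-bounds the treewidth. For the lower bound, G contains the cycle 3–5–6–1–4–2–3, so G is not a forest; only forests have treewidth ≤ 1, hence tw(G) ≥ 2. Hence tw(G) = 2 exactly.

Treewidth 2.
One optimal decomposition is:
Bags: B1 = {3, 5, 6}  B2 = {1, 3, 6}  B3 = {1, 3, 4}  B4 = {2, 3, 4}
Tree: B1–B2, B2–B3, B3–B4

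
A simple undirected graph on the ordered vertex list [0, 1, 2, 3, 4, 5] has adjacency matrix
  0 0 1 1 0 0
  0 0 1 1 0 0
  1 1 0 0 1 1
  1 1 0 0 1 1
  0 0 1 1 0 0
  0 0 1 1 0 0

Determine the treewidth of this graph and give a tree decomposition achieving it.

Treewidth 2.
One optimal decomposition is:
Bags: B1 = {0, 2, 3}  B2 = {1, 2, 3}  B3 = {2, 3, 5}  B4 = {2, 3, 4}
Tree: B1–B2, B2–B3, B3–B4

Each bag holds 3 vertices, so the decomposition has width 2, which upper-bounds the treewidth. The edges 3–0–2–1–3 form a cycle, so G is not a tree and its treewidth is at least 2. The upper and lower bounds meet at 2, so that is the treewidth.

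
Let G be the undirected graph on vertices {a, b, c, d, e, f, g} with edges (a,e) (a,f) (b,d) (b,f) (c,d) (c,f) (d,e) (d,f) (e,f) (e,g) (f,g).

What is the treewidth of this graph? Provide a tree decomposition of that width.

The largest bag has 3 vertices, giving width 2; this decomposition certifies tw(G) ≤ 2. On the other hand G contains the 3-clique {d, e, f}. A clique must lie in a single bag of any decomposition, so no decomposition can have width below 2. Combining the bounds, tw(G) = 2.

Treewidth 2.
Bags: B1 = {a, e, f}  B2 = {d, e, f}  B3 = {b, d, f}  B4 = {e, f, g}  B5 = {c, d, f}
Tree: B1–B2, B2–B3, B1–B4, B3–B5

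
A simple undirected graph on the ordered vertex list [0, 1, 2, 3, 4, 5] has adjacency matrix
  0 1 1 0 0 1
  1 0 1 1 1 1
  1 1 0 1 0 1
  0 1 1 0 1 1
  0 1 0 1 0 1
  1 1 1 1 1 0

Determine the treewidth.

A width-3 tree decomposition is:
Bags: B1 = {1, 2, 3, 5}  B2 = {1, 3, 4, 5}  B3 = {0, 1, 2, 5}
Tree: B1–B2, B1–B3
The largest bag has 4 vertices, giving width 3; this decomposition certifies tw(G) ≤ 3. On the other hand G contains the 4-clique {0, 1, 2, 5}. A clique must lie in a single bag of any decomposition, so no decomposition can have width below 3. Hence tw(G) = 3 exactly.

3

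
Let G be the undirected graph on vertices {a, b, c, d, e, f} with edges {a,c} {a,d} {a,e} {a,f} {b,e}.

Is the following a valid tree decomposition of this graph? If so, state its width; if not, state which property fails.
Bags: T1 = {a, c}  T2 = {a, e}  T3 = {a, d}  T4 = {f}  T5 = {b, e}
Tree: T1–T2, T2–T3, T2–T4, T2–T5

A tree decomposition must satisfy three properties: every vertex lies in some bag; for every edge, both endpoints lie together in some bag; and for every vertex, the bags containing it form a connected subtree. Here edge (a,f) lies in no bag, so the decomposition is invalid.

No — edge (a,f) lies in no bag.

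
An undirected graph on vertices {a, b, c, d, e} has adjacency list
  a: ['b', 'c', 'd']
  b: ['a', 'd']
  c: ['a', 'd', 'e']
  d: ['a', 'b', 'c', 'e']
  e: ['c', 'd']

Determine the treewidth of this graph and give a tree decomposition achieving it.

Treewidth 2.
One such decomposition:
Bags: B1 = {a, b, d}  B2 = {a, c, d}  B3 = {c, d, e}
Tree: B1–B2, B2–B3

The largest bag has 3 vertices, giving width 2; this decomposition certifies tw(G) ≤ 2. For the lower bound, the 3 vertices {c, d, e} are pairwise adjacent, and any tree decomposition puts a clique entirely inside one bag — forcing width ≥ 2. Combining the bounds, tw(G) = 2.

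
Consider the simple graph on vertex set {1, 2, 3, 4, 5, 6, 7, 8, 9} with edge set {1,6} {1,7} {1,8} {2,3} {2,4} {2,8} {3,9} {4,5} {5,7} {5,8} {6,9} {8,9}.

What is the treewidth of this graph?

A width-3 tree decomposition is:
Bags: B1 = {2, 3, 4, 9}  B2 = {2, 4, 8, 9}  B3 = {4, 5, 8, 9}  B4 = {5, 6, 8, 9}  B5 = {1, 5, 6, 8}  B6 = {1, 5, 6, 7}
Tree: B1–B2, B2–B3, B3–B4, B4–B5, B5–B6
The largest bag has 4 vertices, giving width 3; this decomposition certifies tw(G) ≤ 3. For the lower bound: the 4 vertex sets {2,3,4}, {9}, {8}, {1,5,6,7} are disjoint, each induces a connected subgraph, and every pair is joined by at least one edge of G. Contracting each set to a single vertex therefore yields K_{4} as a minor, and since treewidth is minor-monotone, tw(G) ≥ tw(K_{4}) = 3. The upper and lower bounds meet at 3, so that is the treewidth.

3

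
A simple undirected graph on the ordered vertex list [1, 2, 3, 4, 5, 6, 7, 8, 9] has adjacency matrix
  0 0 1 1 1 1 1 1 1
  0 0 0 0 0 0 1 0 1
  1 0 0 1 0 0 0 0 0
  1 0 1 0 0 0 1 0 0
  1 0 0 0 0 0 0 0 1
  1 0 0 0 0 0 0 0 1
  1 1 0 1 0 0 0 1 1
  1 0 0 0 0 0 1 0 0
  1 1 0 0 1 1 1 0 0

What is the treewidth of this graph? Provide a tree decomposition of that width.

Every bag has size at most 3, so the width is 3 − 1 = 2 and tw(G) ≤ 2. Conversely, {1, 3, 4} is a clique of size 3, and the vertices of any clique must share a bag in every tree decomposition; so some bag has ≥ 3 vertices and tw(G) ≥ 2. Combining the bounds, tw(G) = 2.

Treewidth 2.
Bags: B1 = {1, 7, 9}  B2 = {1, 4, 7}  B3 = {1, 6, 9}  B4 = {1, 3, 4}  B5 = {1, 5, 9}  B6 = {2, 7, 9}  B7 = {1, 7, 8}
Tree: B1–B2, B1–B3, B2–B4, B1–B5, B1–B6, B1–B7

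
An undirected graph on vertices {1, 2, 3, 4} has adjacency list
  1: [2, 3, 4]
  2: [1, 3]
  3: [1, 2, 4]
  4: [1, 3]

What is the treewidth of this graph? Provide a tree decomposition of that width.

Treewidth 2.
One such decomposition:
Bags: B1 = {1, 2, 3}  B2 = {1, 3, 4}
Tree: B1–B2

Each bag holds 3 vertices, so the decomposition has width 2, which upper-bounds the treewidth. Conversely, {1, 2, 3} is a clique of size 3, and the vertices of any clique must share a bag in every tree decomposition; so some bag has ≥ 3 vertices and tw(G) ≥ 2. The upper and lower bounds meet at 2, so that is the treewidth.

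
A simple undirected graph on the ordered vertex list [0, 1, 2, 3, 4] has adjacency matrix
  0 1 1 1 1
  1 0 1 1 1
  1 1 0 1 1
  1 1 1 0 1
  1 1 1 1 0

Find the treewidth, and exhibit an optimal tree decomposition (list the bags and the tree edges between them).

Treewidth 4.
One optimal decomposition is:
Bags: B1 = {0, 1, 2, 3, 4}
Tree: (single bag)

With just one bag of size 5, the width is 5 − 1 = 4, so tw(G) ≤ 4. For the lower bound, the 5 vertices {0, 1, 2, 3, 4} are pairwise adjacent, and any tree decomposition puts a clique entirely inside one bag — forcing width ≥ 4. Hence tw(G) = 4 exactly.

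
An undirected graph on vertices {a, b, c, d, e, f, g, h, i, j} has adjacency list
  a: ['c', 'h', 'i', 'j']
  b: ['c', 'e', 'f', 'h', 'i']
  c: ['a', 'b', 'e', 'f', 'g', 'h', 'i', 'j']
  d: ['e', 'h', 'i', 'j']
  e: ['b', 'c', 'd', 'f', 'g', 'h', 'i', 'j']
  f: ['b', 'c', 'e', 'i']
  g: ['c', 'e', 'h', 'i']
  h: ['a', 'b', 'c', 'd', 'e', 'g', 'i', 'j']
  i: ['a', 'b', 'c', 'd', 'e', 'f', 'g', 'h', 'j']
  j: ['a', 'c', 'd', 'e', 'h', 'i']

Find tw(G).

4

A width-4 tree decomposition is:
Bags: B1 = {d, e, h, i, j}  B2 = {c, e, h, i, j}  B3 = {a, c, h, i, j}  B4 = {b, c, e, h, i}  B5 = {c, e, g, h, i}  B6 = {b, c, e, f, i}
Tree: B1–B2, B2–B3, B2–B4, B4–B5, B4–B6
The largest bag has 5 vertices, giving width 4; this decomposition certifies tw(G) ≤ 4. For the lower bound, the 5 vertices {d, e, h, i, j} are pairwise adjacent, and any tree decomposition puts a clique entirely inside one bag — forcing width ≥ 4. The upper and lower bounds meet at 4, so that is the treewidth.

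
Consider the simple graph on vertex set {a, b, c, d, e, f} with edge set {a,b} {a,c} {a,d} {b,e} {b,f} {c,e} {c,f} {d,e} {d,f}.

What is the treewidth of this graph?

3

A width-3 tree decomposition is:
Bags: B1 = {a, b, c, d}  B2 = {b, c, d, e}  B3 = {b, c, d, f}
Tree: B1–B2, B2–B3
Each bag holds 4 vertices, so the decomposition has width 3, which upper-bounds the treewidth. For the lower bound: the 4 vertex sets {a,c}, {b,e}, {d}, {f} are disjoint, each induces a connected subgraph, and every pair is joined by at least one edge of G. Contracting each set to a single vertex therefore yields K_{4} as a minor, and since treewidth is minor-monotone, tw(G) ≥ tw(K_{4}) = 3. The upper and lower bounds meet at 3, so that is the treewidth.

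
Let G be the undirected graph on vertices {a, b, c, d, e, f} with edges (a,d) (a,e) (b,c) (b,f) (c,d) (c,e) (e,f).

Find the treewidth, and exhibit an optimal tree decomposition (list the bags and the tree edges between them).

Each bag holds 3 vertices, so the decomposition has width 2, which upper-bounds the treewidth. For the lower bound, G contains the cycle a–d–c–e–a, so G is not a forest; only forests have treewidth ≤ 1, hence tw(G) ≥ 2. Hence tw(G) = 2 exactly.

Treewidth 2.
One optimal decomposition is:
Bags: B1 = {a, d, e}  B2 = {c, d, e}  B3 = {c, e, f}  B4 = {b, c, f}
Tree: B1–B2, B2–B3, B3–B4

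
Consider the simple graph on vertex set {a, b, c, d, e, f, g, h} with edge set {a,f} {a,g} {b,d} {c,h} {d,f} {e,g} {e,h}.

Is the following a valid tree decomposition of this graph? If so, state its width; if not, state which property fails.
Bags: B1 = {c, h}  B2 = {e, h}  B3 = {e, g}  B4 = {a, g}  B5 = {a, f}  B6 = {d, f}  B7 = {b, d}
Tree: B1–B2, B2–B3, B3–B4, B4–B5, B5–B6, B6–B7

Yes; width 1.

Every vertex of G appears in some bag (union = {a, b, c, d, e, f, g, h}); every edge is covered by a bag; and for each vertex v the set of bags containing v is connected in the bag tree. The decomposition is therefore valid. The largest bag has 2 vertices, so the width is 1.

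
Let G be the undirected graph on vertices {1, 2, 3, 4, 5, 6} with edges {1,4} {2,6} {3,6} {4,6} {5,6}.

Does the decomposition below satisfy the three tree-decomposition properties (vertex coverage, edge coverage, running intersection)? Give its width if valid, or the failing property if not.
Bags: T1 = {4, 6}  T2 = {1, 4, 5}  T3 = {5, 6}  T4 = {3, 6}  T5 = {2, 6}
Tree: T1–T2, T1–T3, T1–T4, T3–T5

A tree decomposition must satisfy three properties: every vertex lies in some bag; for every edge, both endpoints lie together in some bag; and for every vertex, the bags containing it form a connected subtree. Here bags containing vertex 5 are not connected in the tree, so the decomposition is invalid.

No — bags containing vertex 5 are not connected in the tree.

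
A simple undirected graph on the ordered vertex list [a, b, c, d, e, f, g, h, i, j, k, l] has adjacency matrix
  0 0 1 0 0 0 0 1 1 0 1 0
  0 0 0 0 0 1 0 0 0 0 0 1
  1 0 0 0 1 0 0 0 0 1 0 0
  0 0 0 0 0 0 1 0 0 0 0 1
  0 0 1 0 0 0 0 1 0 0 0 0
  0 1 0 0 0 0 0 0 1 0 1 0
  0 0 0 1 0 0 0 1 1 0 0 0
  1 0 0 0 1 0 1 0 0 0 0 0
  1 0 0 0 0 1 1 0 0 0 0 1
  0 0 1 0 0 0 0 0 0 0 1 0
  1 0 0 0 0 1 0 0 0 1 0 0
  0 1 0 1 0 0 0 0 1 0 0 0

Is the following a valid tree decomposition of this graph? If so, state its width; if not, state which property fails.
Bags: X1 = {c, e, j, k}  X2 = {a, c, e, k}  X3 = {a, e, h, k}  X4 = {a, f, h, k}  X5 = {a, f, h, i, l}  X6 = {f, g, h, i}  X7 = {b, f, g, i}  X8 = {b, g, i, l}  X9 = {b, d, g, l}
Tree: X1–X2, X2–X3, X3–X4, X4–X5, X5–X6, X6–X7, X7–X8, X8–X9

No — bags containing vertex l are not connected in the tree.

A tree decomposition must satisfy three properties: every vertex lies in some bag; for every edge, both endpoints lie together in some bag; and for every vertex, the bags containing it form a connected subtree. Here bags containing vertex l are not connected in the tree, so the decomposition is invalid.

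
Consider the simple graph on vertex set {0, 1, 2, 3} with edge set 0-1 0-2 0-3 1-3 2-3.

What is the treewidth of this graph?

2

A width-2 tree decomposition is:
Bags: B1 = {0, 2, 3}  B2 = {0, 1, 3}
Tree: B1–B2
Every bag has size at most 3, so the width is 3 − 1 = 2 and tw(G) ≤ 2. On the other hand G contains the 3-clique {0, 1, 3}. A clique must lie in a single bag of any decomposition, so no decomposition can have width below 2. Hence tw(G) = 2 exactly.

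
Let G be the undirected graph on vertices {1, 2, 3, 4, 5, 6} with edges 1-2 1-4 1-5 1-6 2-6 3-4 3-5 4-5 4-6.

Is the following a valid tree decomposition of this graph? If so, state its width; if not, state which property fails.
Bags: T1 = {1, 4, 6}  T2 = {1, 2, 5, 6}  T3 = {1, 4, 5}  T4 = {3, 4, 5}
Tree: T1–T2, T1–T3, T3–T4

No — bags containing vertex 5 are not connected in the tree.

A tree decomposition must satisfy three properties: every vertex lies in some bag; for every edge, both endpoints lie together in some bag; and for every vertex, the bags containing it form a connected subtree. Here bags containing vertex 5 are not connected in the tree, so the decomposition is invalid.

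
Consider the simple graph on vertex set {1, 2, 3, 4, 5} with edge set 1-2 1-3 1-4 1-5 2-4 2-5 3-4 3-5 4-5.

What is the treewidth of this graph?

3

A width-3 tree decomposition is:
Bags: B1 = {1, 2, 4, 5}  B2 = {1, 3, 4, 5}
Tree: B1–B2
Each bag holds 4 vertices, so the decomposition has width 3, which upper-bounds the treewidth. On the other hand G contains the 4-clique {1, 2, 4, 5}. A clique must lie in a single bag of any decomposition, so no decomposition can have width below 3. The upper and lower bounds meet at 3, so that is the treewidth.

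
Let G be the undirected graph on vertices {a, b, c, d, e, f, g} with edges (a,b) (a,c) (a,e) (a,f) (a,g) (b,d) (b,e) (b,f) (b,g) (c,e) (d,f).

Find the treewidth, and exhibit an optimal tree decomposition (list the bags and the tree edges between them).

Treewidth 2.
One such decomposition:
Bags: B1 = {a, b, f}  B2 = {b, d, f}  B3 = {a, b, e}  B4 = {a, c, e}  B5 = {a, b, g}
Tree: B1–B2, B1–B3, B3–B4, B1–B5

Every bag has size at most 3, so the width is 3 − 1 = 2 and tw(G) ≤ 2. On the other hand G contains the 3-clique {b, d, f}. A clique must lie in a single bag of any decomposition, so no decomposition can have width below 2. Hence tw(G) = 2 exactly.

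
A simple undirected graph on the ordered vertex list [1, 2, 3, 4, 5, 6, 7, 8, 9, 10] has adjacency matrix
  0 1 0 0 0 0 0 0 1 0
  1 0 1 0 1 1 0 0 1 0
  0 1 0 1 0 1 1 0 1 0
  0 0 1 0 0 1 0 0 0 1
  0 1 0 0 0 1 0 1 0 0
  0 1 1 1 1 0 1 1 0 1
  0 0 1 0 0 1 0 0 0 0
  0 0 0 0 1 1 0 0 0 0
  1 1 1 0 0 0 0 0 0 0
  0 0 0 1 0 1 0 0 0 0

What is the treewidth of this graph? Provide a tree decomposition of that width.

Treewidth 2.
One optimal decomposition is:
Bags: B1 = {3, 6, 7}  B2 = {2, 3, 6}  B3 = {2, 5, 6}  B4 = {2, 3, 9}  B5 = {5, 6, 8}  B6 = {3, 4, 6}  B7 = {4, 6, 10}  B8 = {1, 2, 9}
Tree: B1–B2, B2–B3, B2–B4, B3–B5, B2–B6, B6–B7, B4–B8

Each bag holds 3 vertices, so the decomposition has width 2, which upper-bounds the treewidth. Conversely, {1, 2, 9} is a clique of size 3, and the vertices of any clique must share a bag in every tree decomposition; so some bag has ≥ 3 vertices and tw(G) ≥ 2. Hence tw(G) = 2 exactly.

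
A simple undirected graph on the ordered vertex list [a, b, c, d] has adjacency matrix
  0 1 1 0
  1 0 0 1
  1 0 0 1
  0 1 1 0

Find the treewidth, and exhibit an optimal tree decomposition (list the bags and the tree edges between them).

Every bag has size at most 3, so the width is 3 − 1 = 2 and tw(G) ≤ 2. For the lower bound, G contains the cycle a–c–d–b–a, so G is not a forest; only forests have treewidth ≤ 1, hence tw(G) ≥ 2. The upper and lower bounds meet at 2, so that is the treewidth.

Treewidth 2.
Bags: B1 = {a, c, d}  B2 = {a, b, d}
Tree: B1–B2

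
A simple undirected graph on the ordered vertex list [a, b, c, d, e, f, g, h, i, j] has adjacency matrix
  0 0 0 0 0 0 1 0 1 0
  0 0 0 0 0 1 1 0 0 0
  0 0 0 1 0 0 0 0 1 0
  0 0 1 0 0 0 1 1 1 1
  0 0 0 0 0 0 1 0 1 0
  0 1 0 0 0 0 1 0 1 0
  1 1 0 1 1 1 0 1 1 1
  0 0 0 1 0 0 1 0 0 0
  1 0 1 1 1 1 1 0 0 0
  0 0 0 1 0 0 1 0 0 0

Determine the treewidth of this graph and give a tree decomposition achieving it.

Treewidth 2.
Bags: B1 = {d, g, i}  B2 = {a, g, i}  B3 = {f, g, i}  B4 = {c, d, i}  B5 = {e, g, i}  B6 = {d, g, h}  B7 = {d, g, j}  B8 = {b, f, g}
Tree: B1–B2, B1–B3, B1–B4, B1–B5, B1–B6, B6–B7, B3–B8

The largest bag has 3 vertices, giving width 2; this decomposition certifies tw(G) ≤ 2. On the other hand G contains the 3-clique {d, g, j}. A clique must lie in a single bag of any decomposition, so no decomposition can have width below 2. Combining the bounds, tw(G) = 2.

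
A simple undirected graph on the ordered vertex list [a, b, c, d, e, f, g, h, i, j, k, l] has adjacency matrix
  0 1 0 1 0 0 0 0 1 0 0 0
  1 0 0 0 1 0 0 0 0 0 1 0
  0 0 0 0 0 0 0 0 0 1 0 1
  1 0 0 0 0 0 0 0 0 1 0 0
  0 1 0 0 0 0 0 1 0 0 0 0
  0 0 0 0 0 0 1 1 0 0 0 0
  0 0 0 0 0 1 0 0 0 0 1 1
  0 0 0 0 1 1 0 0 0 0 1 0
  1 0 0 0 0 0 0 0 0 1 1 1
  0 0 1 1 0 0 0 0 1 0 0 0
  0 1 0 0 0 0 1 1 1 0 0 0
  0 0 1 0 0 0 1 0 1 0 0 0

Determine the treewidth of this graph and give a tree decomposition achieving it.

Treewidth 3.
One optimal decomposition is:
Bags: B1 = {e, f, g, h}  B2 = {e, g, h, k}  B3 = {b, e, g, k}  B4 = {b, g, k, l}  B5 = {b, i, k, l}  B6 = {a, b, i, l}  B7 = {a, c, i, l}  B8 = {a, c, i, j}  B9 = {a, c, d, j}
Tree: B1–B2, B2–B3, B3–B4, B4–B5, B5–B6, B6–B7, B7–B8, B8–B9

Each bag holds 4 vertices, so the decomposition has width 3, which upper-bounds the treewidth. For the lower bound: the 4 vertex sets {e,f,h}, {g}, {k}, {a,b,i,l} are disjoint, each induces a connected subgraph, and every pair is joined by at least one edge of G. Contracting each set to a single vertex therefore yields K_{4} as a minor, and since treewidth is minor-monotone, tw(G) ≥ tw(K_{4}) = 3. Therefore the treewidth is 3.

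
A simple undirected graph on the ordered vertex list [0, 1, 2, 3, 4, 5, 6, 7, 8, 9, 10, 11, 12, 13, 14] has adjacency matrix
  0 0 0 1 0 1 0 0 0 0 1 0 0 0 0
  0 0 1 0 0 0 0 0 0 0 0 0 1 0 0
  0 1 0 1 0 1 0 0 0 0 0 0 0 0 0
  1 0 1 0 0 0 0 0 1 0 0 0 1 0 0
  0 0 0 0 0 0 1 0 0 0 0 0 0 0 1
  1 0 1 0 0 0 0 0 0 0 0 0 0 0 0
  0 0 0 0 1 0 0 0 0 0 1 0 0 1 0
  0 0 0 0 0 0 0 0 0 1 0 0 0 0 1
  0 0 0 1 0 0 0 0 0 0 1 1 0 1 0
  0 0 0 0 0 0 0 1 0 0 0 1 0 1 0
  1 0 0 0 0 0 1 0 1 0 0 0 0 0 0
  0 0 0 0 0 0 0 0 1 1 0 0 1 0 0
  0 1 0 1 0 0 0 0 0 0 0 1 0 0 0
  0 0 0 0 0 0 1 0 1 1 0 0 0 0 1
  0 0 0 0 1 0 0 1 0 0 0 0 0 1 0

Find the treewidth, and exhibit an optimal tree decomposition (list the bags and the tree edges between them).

Every bag has size at most 4, so the width is 4 − 1 = 3 and tw(G) ≤ 3. For the lower bound: the 4 vertex sets {4,7,14}, {6}, {13}, {8,9,10,11} are disjoint, each induces a connected subgraph, and every pair is joined by at least one edge of G. Contracting each set to a single vertex therefore yields K_{4} as a minor, and since treewidth is minor-monotone, tw(G) ≥ tw(K_{4}) = 3. Therefore the treewidth is 3.

Treewidth 3.
One optimal decomposition is:
Bags: B1 = {4, 6, 7, 14}  B2 = {6, 7, 13, 14}  B3 = {6, 7, 9, 13}  B4 = {6, 9, 10, 13}  B5 = {8, 9, 10, 13}  B6 = {8, 9, 10, 11}  B7 = {0, 8, 10, 11}  B8 = {0, 3, 8, 11}  B9 = {0, 3, 11, 12}  B10 = {0, 3, 5, 12}  B11 = {2, 3, 5, 12}  B12 = {1, 2, 5, 12}
Tree: B1–B2, B2–B3, B3–B4, B4–B5, B5–B6, B6–B7, B7–B8, B8–B9, B9–B10, B10–B11, B11–B12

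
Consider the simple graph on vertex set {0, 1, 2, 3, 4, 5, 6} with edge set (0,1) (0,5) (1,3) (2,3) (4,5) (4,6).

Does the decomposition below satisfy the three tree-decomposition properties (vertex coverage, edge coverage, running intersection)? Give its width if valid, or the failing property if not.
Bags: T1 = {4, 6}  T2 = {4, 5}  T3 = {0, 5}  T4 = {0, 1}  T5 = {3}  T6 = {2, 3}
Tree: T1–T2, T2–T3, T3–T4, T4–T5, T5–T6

A tree decomposition must satisfy three properties: every vertex lies in some bag; for every edge, both endpoints lie together in some bag; and for every vertex, the bags containing it form a connected subtree. Here edge (1,3) lies in no bag, so the decomposition is invalid.

No — edge (1,3) lies in no bag.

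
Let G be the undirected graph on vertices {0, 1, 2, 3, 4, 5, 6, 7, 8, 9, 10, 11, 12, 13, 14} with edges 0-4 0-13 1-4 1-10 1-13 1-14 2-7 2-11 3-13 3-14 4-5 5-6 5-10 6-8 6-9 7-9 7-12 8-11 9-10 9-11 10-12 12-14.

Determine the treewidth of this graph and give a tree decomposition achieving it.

Treewidth 3.
One such decomposition:
Bags: B1 = {2, 6, 8, 11}  B2 = {2, 6, 9, 11}  B3 = {2, 6, 7, 9}  B4 = {5, 6, 7, 9}  B5 = {5, 7, 9, 10}  B6 = {5, 7, 10, 12}  B7 = {4, 5, 10, 12}  B8 = {1, 4, 10, 12}  B9 = {1, 4, 12, 14}  B10 = {0, 1, 4, 14}  B11 = {0, 1, 13, 14}  B12 = {0, 3, 13, 14}
Tree: B1–B2, B2–B3, B3–B4, B4–B5, B5–B6, B6–B7, B7–B8, B8–B9, B9–B10, B10–B11, B11–B12

Every bag has size at most 4, so the width is 4 − 1 = 3 and tw(G) ≤ 3. For the lower bound: the 4 vertex sets {2,8,11}, {6}, {9}, {5,7,10,12} are disjoint, each induces a connected subgraph, and every pair is joined by at least one edge of G. Contracting each set to a single vertex therefore yields K_{4} as a minor, and since treewidth is minor-monotone, tw(G) ≥ tw(K_{4}) = 3. Combining the bounds, tw(G) = 3.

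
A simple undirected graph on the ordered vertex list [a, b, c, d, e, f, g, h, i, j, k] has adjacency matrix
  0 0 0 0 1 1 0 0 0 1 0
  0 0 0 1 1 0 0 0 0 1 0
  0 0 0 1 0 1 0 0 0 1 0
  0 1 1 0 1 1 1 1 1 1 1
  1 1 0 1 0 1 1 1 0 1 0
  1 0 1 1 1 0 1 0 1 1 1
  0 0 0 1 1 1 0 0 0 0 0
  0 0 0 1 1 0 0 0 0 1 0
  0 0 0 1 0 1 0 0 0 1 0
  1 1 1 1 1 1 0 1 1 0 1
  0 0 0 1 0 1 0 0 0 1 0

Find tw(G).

3

A width-3 tree decomposition is:
Bags: B1 = {d, e, f, j}  B2 = {a, e, f, j}  B3 = {b, d, e, j}  B4 = {d, f, j, k}  B5 = {d, e, f, g}  B6 = {c, d, f, j}  B7 = {d, f, i, j}  B8 = {d, e, h, j}
Tree: B1–B2, B1–B3, B1–B4, B1–B5, B1–B6, B6–B7, B3–B8
The largest bag has 4 vertices, giving width 3; this decomposition certifies tw(G) ≤ 3. For the lower bound, the 4 vertices {d, e, f, g} are pairwise adjacent, and any tree decomposition puts a clique entirely inside one bag — forcing width ≥ 3. The upper and lower bounds meet at 3, so that is the treewidth.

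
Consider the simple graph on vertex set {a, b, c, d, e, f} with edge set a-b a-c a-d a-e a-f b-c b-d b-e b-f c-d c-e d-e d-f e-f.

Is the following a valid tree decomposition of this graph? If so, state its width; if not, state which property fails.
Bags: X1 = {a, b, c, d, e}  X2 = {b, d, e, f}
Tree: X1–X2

No — edge (a,f) lies in no bag.

A tree decomposition must satisfy three properties: every vertex lies in some bag; for every edge, both endpoints lie together in some bag; and for every vertex, the bags containing it form a connected subtree. Here edge (a,f) lies in no bag, so the decomposition is invalid.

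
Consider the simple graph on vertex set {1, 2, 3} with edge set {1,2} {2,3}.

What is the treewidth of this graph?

A width-1 tree decomposition is:
Bags: B1 = {2, 3}  B2 = {1, 2}
Tree: B1–B2
Every bag has size at most 2, so the width is 2 − 1 = 1 and tw(G) ≤ 1. Any graph with an edge has treewidth ≥ 1, and G has the edge 3–2. Therefore the treewidth is 1.

1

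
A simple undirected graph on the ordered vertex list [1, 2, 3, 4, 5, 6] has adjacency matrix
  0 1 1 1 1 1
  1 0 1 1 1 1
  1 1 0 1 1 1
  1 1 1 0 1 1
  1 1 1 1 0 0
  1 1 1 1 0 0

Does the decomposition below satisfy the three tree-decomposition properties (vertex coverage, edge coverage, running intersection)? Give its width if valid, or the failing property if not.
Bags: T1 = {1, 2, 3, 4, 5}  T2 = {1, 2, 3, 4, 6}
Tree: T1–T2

Yes; width 4.

Vertex coverage: the bags together contain {1, 2, 3, 4, 5, 6}, the full vertex set. Edge coverage: each edge of G has both endpoints in at least one bag. Running intersection: for every vertex, the bags containing it form a connected subtree. All three properties hold, so this is a valid tree decomposition of width max|bag| − 1 = 4, and hence tw(G) ≤ 4.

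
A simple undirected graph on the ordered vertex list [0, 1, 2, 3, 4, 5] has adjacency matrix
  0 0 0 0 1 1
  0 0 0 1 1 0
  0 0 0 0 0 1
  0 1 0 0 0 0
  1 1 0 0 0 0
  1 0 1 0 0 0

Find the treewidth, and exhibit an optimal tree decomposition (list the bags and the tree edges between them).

Each bag holds 2 vertices, so the decomposition has width 1, which upper-bounds the treewidth. Since G has at least one edge (e.g. 3–1), it is not an edgeless graph, so tw(G) ≥ 1. Therefore the treewidth is 1.

Treewidth 1.
One such decomposition:
Bags: B1 = {1, 3}  B2 = {1, 4}  B3 = {0, 4}  B4 = {0, 5}  B5 = {2, 5}
Tree: B1–B2, B2–B3, B3–B4, B4–B5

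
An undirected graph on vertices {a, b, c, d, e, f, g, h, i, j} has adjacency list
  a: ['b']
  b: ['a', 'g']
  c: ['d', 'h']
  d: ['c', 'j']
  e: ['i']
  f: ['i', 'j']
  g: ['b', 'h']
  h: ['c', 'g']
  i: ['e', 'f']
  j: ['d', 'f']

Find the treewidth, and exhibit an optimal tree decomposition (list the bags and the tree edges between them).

The largest bag has 2 vertices, giving width 1; this decomposition certifies tw(G) ≤ 1. Any graph with an edge has treewidth ≥ 1, and G has the edge e–i. The upper and lower bounds meet at 1, so that is the treewidth.

Treewidth 1.
Bags: B1 = {e, i}  B2 = {f, i}  B3 = {f, j}  B4 = {d, j}  B5 = {c, d}  B6 = {c, h}  B7 = {g, h}  B8 = {b, g}  B9 = {a, b}
Tree: B1–B2, B2–B3, B3–B4, B4–B5, B5–B6, B6–B7, B7–B8, B8–B9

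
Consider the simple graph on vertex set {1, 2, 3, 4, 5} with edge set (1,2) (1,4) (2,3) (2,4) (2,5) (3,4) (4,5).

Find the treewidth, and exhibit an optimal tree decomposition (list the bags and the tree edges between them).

Treewidth 2.
Bags: B1 = {1, 2, 4}  B2 = {2, 4, 5}  B3 = {2, 3, 4}
Tree: B1–B2, B2–B3

Each bag holds 3 vertices, so the decomposition has width 2, which upper-bounds the treewidth. For the lower bound, the 3 vertices {1, 2, 4} are pairwise adjacent, and any tree decomposition puts a clique entirely inside one bag — forcing width ≥ 2. Combining the bounds, tw(G) = 2.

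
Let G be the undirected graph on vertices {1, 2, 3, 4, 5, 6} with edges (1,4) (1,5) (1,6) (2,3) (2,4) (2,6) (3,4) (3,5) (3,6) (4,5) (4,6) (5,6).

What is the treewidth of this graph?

3

A width-3 tree decomposition is:
Bags: B1 = {3, 4, 5, 6}  B2 = {2, 3, 4, 6}  B3 = {1, 4, 5, 6}
Tree: B1–B2, B1–B3
Every bag has size at most 4, so the width is 4 − 1 = 3 and tw(G) ≤ 3. On the other hand G contains the 4-clique {1, 4, 5, 6}. A clique must lie in a single bag of any decomposition, so no decomposition can have width below 3. Therefore the treewidth is 3.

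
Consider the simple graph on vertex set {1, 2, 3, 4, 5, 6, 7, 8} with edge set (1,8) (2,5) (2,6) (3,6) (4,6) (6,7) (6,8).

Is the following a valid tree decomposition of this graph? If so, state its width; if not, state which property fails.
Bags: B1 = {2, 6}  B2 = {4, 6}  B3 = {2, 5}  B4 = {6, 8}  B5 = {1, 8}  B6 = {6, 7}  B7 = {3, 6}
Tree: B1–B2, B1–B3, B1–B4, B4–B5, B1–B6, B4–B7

Yes; width 1.

Every vertex of G appears in some bag (union = {1, 2, 3, 4, 5, 6, 7, 8}); every edge is covered by a bag; and for each vertex v the set of bags containing v is connected in the bag tree. The decomposition is therefore valid. The largest bag has 2 vertices, so the width is 1.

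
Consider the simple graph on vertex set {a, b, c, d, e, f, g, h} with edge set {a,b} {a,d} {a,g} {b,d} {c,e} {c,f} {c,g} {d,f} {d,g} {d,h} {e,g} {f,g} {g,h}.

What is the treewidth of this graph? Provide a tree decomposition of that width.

The largest bag has 3 vertices, giving width 2; this decomposition certifies tw(G) ≤ 2. Conversely, {d, g, h} is a clique of size 3, and the vertices of any clique must share a bag in every tree decomposition; so some bag has ≥ 3 vertices and tw(G) ≥ 2. The upper and lower bounds meet at 2, so that is the treewidth.

Treewidth 2.
One such decomposition:
Bags: B1 = {d, f, g}  B2 = {a, d, g}  B3 = {c, f, g}  B4 = {c, e, g}  B5 = {d, g, h}  B6 = {a, b, d}
Tree: B1–B2, B1–B3, B3–B4, B2–B5, B2–B6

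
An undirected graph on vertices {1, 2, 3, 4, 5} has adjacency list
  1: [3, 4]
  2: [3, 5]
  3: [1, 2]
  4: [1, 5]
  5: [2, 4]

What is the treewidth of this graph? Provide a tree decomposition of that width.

Every bag has size at most 3, so the width is 3 − 1 = 2 and tw(G) ≤ 2. The edges 2–3–1–4–5–2 form a cycle, so G is not a tree and its treewidth is at least 2. Therefore the treewidth is 2.

Treewidth 2.
One optimal decomposition is:
Bags: B1 = {1, 2, 3}  B2 = {1, 2, 4}  B3 = {2, 4, 5}
Tree: B1–B2, B2–B3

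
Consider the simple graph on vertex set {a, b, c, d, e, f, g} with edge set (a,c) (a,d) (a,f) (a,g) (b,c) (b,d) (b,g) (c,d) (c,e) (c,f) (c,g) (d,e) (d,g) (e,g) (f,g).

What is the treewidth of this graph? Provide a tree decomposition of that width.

Every bag has size at most 4, so the width is 4 − 1 = 3 and tw(G) ≤ 3. For the lower bound, the 4 vertices {c, d, e, g} are pairwise adjacent, and any tree decomposition puts a clique entirely inside one bag — forcing width ≥ 3. Hence tw(G) = 3 exactly.

Treewidth 3.
One such decomposition:
Bags: B1 = {a, c, f, g}  B2 = {a, c, d, g}  B3 = {b, c, d, g}  B4 = {c, d, e, g}
Tree: B1–B2, B2–B3, B3–B4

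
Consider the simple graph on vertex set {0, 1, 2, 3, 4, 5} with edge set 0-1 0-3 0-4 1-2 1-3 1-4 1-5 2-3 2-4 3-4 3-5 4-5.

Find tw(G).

A width-3 tree decomposition is:
Bags: B1 = {0, 1, 3, 4}  B2 = {1, 3, 4, 5}  B3 = {1, 2, 3, 4}
Tree: B1–B2, B2–B3
Each bag holds 4 vertices, so the decomposition has width 3, which upper-bounds the treewidth. Conversely, {0, 1, 3, 4} is a clique of size 4, and the vertices of any clique must share a bag in every tree decomposition; so some bag has ≥ 4 vertices and tw(G) ≥ 3. Hence tw(G) = 3 exactly.

3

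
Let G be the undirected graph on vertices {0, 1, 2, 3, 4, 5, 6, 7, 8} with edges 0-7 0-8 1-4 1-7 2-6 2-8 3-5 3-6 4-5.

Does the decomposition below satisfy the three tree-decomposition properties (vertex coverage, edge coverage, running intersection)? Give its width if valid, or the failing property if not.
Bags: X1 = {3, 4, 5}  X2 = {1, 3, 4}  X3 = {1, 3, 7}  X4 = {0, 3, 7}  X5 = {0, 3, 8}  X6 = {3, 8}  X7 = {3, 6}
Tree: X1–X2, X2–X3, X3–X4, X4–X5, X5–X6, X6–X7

A tree decomposition must satisfy three properties: every vertex lies in some bag; for every edge, both endpoints lie together in some bag; and for every vertex, the bags containing it form a connected subtree. Here vertex 2 appears in no bag, so the decomposition is invalid.

No — vertex 2 appears in no bag.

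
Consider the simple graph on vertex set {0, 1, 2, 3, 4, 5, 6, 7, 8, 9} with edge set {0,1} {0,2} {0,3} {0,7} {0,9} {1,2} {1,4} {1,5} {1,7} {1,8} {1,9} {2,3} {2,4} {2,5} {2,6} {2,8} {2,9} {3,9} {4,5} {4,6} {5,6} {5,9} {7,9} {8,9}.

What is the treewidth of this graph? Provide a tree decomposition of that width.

Treewidth 3.
One such decomposition:
Bags: B1 = {0, 2, 3, 9}  B2 = {0, 1, 2, 9}  B3 = {1, 2, 8, 9}  B4 = {0, 1, 7, 9}  B5 = {1, 2, 5, 9}  B6 = {1, 2, 4, 5}  B7 = {2, 4, 5, 6}
Tree: B1–B2, B2–B3, B2–B4, B2–B5, B5–B6, B6–B7

Every bag has size at most 4, so the width is 4 − 1 = 3 and tw(G) ≤ 3. On the other hand G contains the 4-clique {0, 1, 2, 9}. A clique must lie in a single bag of any decomposition, so no decomposition can have width below 3. The upper and lower bounds meet at 3, so that is the treewidth.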